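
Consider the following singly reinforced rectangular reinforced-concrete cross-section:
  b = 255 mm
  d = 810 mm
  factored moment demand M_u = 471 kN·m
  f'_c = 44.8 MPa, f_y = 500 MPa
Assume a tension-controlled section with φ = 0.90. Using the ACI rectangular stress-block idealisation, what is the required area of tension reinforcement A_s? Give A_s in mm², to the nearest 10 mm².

M_n = M_u/φ = 471/0.90 = 523.333 kN·m.
With M_n = 0.85 f'_c a b (d − a/2), solve the quadratic for a:
a = d − √(d² − 2M_n/(0.85 f'_c b)) = 810 − √(810² − 2 × 523.333×10⁶/(0.85 × 44.8 × 255)) = 69.52 mm.
A_s = 0.85 f'_c a b / f_y = 0.85 × 44.8 × 69.52 × 255 / 500 = 1350.1 mm².

A_s ≈ 1350 mm²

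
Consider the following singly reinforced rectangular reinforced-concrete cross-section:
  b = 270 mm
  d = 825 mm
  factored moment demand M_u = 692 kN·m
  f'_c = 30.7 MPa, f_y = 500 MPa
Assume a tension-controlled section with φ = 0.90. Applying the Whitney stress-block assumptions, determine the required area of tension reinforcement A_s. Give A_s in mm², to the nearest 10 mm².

A_s ≈ 2040 mm²

M_n = M_u/φ = 692/0.90 = 768.889 kN·m.
With M_n = 0.85 f'_c a b (d − a/2), solve the quadratic for a:
a = d − √(d² − 2M_n/(0.85 f'_c b)) = 825 − √(825² − 2 × 768.889×10⁶/(0.85 × 30.7 × 270)) = 145.03 mm.
A_s = 0.85 f'_c a b / f_y = 0.85 × 30.7 × 145.03 × 270 / 500 = 2043.7 mm².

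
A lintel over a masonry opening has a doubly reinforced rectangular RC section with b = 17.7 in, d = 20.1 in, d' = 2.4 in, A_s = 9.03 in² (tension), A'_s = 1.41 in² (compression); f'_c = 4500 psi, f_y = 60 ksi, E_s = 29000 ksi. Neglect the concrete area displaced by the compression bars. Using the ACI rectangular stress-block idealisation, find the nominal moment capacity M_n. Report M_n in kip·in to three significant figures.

Assume both steels yield.
a = (A_s − A'_s) f_y/(0.85 f'_c b) = (9.03 − 1.41) × 60/(0.85 × 4.5 × 17.7) = 6.753 in.
c = a/β₁ = 6.753/0.825 = 8.185 in; ε'_s = 0.003(c − d')/c = 0.0021 ≥ ε_y = 0.0021, so the compression steel yields.
M_n = (A_s − A'_s) f_y (d − a/2) + A'_s f_y (d − d') = 457.2 × (20.1 − 3.3765) + 84.6 × (20.1 − 2.4) = 7646.0 + 1497.4 = 9143.4 kip·in.

M_n ≈ 9140 kip·in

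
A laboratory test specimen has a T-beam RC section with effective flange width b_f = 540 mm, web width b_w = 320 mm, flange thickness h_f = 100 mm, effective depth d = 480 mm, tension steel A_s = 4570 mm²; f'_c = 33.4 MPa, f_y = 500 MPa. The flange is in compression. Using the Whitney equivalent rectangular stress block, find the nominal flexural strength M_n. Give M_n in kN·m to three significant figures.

M_n ≈ 914 kN·m

Tension: T = A_s f_y = 4570 × 500 = 2285000 N.
Try a within the flange: a = T/(0.85 f'_c b_f) = 2285000/(0.85 × 33.4 × 540) = 149.05 mm.
a = 149.05 > h_f = 100 mm: the block extends into the web. Split into flange-overhang and web parts.
C_f = 0.85 f'_c (b_f − b_w) h_f = 0.85 × 33.4 × (540 − 320) × 100 = 624580 N.
Remaining web compression depth: a_w = (T − C_f)/(0.85 f'_c b_w) = (2285000 − 624580)/(0.85 × 33.4 × 320) = 182.77 mm.
M_n = C_f(d − h_f/2) + (T − C_f)(d − a_w/2) = 624580 × (480 − 50) + 1660420 × (480 − 91.385) = 268.57 + 645.26 = 913.83 × 10⁶ N·mm.
M_n = 913.83 kN·m.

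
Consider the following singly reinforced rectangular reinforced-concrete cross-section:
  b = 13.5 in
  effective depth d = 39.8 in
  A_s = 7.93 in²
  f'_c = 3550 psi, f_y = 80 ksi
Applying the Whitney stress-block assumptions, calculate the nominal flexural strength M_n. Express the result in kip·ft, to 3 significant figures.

M_n ≈ 1690 kip·ft

T = A_s f_y = 7.93 × 80 = 634.4 kips.
a = T/(0.85 f'_c b) = 634.4/(0.85 × 3.55 × 13.5) = 15.573 in.
M_n = T(d − a/2) = 634.4 × (39.8 − 7.7865) = 20309.4 kip·in = 20309.4/12 = 1692.45 kip·ft.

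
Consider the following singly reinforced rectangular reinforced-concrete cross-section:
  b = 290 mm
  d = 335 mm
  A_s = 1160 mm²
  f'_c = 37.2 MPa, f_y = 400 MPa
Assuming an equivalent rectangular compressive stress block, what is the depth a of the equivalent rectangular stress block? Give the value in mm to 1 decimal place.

a ≈ 50.6 mm

T = A_s f_y = 1160 × 400 = 464000 N = 464 kN.
Setting C = 0.85 f'_c a b equal to T: a = 464000/(0.85 × 37.2 × 290) = 50.6 mm.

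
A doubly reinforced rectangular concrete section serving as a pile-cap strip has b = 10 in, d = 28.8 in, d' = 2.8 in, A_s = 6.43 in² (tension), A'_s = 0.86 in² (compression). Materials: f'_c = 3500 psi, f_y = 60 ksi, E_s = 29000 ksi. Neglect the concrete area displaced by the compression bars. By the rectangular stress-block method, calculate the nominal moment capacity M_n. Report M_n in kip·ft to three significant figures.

M_n ≈ 757 kip·ft

Assume both steels yield.
a = (A_s − A'_s) f_y/(0.85 f'_c b) = (6.43 − 0.86) × 60/(0.85 × 3.5 × 10) = 11.234 in.
c = a/β₁ = 11.234/0.85 = 13.216 in; ε'_s = 0.003(c − d')/c = 0.0024 ≥ ε_y = 0.0021, so the compression steel yields.
M_n = (A_s − A'_s) f_y (d − a/2) + A'_s f_y (d − d') = 334.2 × (28.8 − 5.617) + 51.6 × (28.8 − 2.8) = 7747.8 + 1341.6 = 9089.4 kip·in = 9089.4/12 = 757.45 kip·ft.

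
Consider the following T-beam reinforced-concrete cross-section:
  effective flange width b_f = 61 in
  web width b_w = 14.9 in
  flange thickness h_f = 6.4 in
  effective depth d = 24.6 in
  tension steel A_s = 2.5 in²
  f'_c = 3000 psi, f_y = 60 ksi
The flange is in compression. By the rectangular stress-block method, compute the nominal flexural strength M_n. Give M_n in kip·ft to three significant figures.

M_n ≈ 301 kip·ft

Tension: T = A_s f_y = 2.5 × 60 = 150 kips.
Try a within the flange: a = T/(0.85 f'_c b_f) = 150/(0.85 × 3 × 61) = 0.964 in.
Since a = 0.964 ≤ h_f = 6.4 in, the stress block lies entirely in the flange; analyse as a rectangular beam of width b_f.
M_n = T(d − a/2) = 150 × (24.6 − 0.482) = 3617.7 kip·in.
M_n = 3617.7/12 = 301.48 kip·ft.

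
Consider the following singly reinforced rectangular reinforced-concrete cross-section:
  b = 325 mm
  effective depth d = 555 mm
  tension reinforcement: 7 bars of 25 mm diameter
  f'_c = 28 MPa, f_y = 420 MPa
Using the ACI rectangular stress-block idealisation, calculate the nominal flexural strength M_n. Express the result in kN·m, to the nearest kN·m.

M_n ≈ 666 kN·m

A_s = 7 × 491 = 3437 mm².
T = A_s f_y = 3437 × 420 = 1443540 N = 1443.54 kN.
From C = T: a = T/(0.85 f'_c b) = 1443540/(0.85 × 28 × 325) = 186.62 mm.
M_n = T(d − a/2) = 1443.54 kN × (555 − 93.31) mm = 666.47 kN·m.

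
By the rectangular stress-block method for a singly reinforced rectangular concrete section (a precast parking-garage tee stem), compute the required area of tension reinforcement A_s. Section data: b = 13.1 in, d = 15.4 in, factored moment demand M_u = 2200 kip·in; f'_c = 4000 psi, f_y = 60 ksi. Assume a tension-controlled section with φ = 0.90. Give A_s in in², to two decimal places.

M_n = M_u/φ = 2200/0.90 = 2444.44 kip·in.
From M_n = 0.85 f'_c a b (d − a/2):
a = d − √(d² − 2M_n/(0.85 f'_c b)) = 15.4 − √(15.4² − 2 × 2444.44/(0.85 × 4 × 13.1)) = 4.113 in.
A_s = 0.85 f'_c a b / f_y = 0.85 × 4 × 4.113 × 13.1 / 60 = 3.053 in².

A_s ≈ 3.05 in²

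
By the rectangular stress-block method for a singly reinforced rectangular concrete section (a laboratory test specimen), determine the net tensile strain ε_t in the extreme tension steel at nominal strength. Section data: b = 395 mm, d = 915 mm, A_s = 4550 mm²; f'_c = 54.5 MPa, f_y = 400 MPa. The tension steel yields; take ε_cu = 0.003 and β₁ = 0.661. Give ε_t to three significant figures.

ε_t ≈ 0.0152

a = A_s f_y/(0.85 f'_c b) = 99.46 mm.
β₁ = 0.661, so c = a/β₁ = 99.46/0.661 = 150.47 mm.
From the linear strain diagram with ε_cu = 0.003: ε_t = 0.003 (d − c)/c = 0.003 × (915 − 150.47)/150.47 = 0.0152.
Since ε_t ≥ 0.005, the section is tension-controlled.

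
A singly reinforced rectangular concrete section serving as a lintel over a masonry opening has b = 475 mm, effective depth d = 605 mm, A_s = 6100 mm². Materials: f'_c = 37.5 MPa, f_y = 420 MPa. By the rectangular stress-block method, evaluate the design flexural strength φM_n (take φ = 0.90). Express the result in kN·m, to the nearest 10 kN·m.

T = A_s f_y = 6100 × 420 = 2562000 N = 2562 kN.
From C = T: a = T/(0.85 f'_c b) = 2562000/(0.85 × 37.5 × 475) = 169.21 mm.
M_n = T(d − a/2) = 2562 kN × (605 − 84.605) mm = 1333.25 kN·m.
φM_n = 0.90 × 1333.25 = 1199.93 kN·m.

φM_n ≈ 1200 kN·m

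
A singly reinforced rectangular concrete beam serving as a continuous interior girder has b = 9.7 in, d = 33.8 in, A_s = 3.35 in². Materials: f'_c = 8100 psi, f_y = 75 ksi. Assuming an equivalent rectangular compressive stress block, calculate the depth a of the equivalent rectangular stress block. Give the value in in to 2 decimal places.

a ≈ 3.76 in

T = A_s f_y = 3.35 × 75 = 251.25 kips.
a = T/(0.85 f'_c b) = 251.25/(0.85 × 8.1 × 9.7) = 3.76 in.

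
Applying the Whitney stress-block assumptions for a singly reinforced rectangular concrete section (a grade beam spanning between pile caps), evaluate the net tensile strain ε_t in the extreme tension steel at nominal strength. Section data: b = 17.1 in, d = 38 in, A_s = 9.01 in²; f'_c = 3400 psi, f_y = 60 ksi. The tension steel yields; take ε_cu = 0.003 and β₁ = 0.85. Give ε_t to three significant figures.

a = A_s f_y/(0.85 f'_c b) = 10.939 in.
β₁ = 0.85, so c = a/β₁ = 10.939/0.85 = 12.869 in.
From the linear strain diagram with ε_cu = 0.003: ε_t = 0.003 (d − c)/c = 0.003 × (38 − 12.869)/12.869 = 0.00586.
Since ε_t ≥ 0.005, the section is tension-controlled.

ε_t ≈ 0.00586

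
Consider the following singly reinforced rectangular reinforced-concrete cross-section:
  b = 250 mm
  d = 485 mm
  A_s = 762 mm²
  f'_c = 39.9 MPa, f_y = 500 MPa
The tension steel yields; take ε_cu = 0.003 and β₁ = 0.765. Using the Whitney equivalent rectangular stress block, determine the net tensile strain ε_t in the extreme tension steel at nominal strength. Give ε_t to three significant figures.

a = A_s f_y/(0.85 f'_c b) = 44.94 mm.
β₁ = 0.765, so c = a/β₁ = 44.94/0.765 = 58.75 mm.
From the linear strain diagram with ε_cu = 0.003: ε_t = 0.003 (d − c)/c = 0.003 × (485 − 58.75)/58.75 = 0.0218.
Since ε_t ≥ 0.005, the section is tension-controlled.

ε_t ≈ 0.0218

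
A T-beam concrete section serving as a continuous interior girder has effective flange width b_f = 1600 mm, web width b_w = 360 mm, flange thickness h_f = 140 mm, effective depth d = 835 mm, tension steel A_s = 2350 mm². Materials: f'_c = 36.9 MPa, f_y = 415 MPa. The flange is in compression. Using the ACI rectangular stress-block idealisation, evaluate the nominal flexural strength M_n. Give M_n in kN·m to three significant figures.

M_n ≈ 805 kN·m

Tension: T = A_s f_y = 2350 × 415 = 975250 N.
Try a within the flange: a = T/(0.85 f'_c b_f) = 975250/(0.85 × 36.9 × 1600) = 19.43 mm.
Since a = 19.43 ≤ h_f = 140 mm, the stress block lies entirely in the flange; analyse as a rectangular beam of width b_f.
M_n = T(d − a/2) = 975250 × (835 − 9.715) = 804.86 × 10⁶ N·mm.
M_n = 804.86 kN·m.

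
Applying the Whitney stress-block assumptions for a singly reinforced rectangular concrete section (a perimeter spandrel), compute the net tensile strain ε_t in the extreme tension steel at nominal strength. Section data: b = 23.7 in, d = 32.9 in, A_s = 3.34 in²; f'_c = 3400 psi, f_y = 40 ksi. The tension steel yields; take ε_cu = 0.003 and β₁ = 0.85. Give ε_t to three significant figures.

a = A_s f_y/(0.85 f'_c b) = 1.951 in.
β₁ = 0.85, so c = a/β₁ = 1.951/0.85 = 2.295 in.
From the linear strain diagram with ε_cu = 0.003: ε_t = 0.003 (d − c)/c = 0.003 × (32.9 − 2.295)/2.295 = 0.0400.
Since ε_t ≥ 0.005, the section is tension-controlled.

ε_t ≈ 0.0400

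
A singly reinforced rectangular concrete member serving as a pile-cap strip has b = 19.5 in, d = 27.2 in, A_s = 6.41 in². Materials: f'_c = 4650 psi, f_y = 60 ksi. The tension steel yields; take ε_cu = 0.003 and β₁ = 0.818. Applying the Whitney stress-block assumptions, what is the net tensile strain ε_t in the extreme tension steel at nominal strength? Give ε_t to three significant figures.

ε_t ≈ 0.0104

a = A_s f_y/(0.85 f'_c b) = 4.990 in.
β₁ = 0.818, so c = a/β₁ = 4.990/0.818 = 6.100 in.
From the linear strain diagram with ε_cu = 0.003: ε_t = 0.003 (d − c)/c = 0.003 × (27.2 − 6.100)/6.100 = 0.0104.
Since ε_t ≥ 0.005, the section is tension-controlled.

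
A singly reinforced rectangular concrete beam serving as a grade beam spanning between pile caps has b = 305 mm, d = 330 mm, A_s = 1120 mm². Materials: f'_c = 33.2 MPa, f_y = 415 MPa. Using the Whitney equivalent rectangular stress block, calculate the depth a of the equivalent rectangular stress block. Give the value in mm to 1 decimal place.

a ≈ 54.0 mm

T = A_s f_y = 1120 × 415 = 464800 N = 464.8 kN.
Setting C = 0.85 f'_c a b equal to T: a = 464800/(0.85 × 33.2 × 305) = 54.0 mm.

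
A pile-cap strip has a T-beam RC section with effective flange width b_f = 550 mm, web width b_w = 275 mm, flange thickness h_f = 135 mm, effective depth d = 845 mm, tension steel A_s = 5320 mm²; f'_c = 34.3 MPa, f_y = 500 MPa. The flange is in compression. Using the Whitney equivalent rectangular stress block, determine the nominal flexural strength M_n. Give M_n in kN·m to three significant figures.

M_n ≈ 2020 kN·m

Tension: T = A_s f_y = 5320 × 500 = 2660000 N.
Try a within the flange: a = T/(0.85 f'_c b_f) = 2660000/(0.85 × 34.3 × 550) = 165.88 mm.
a = 165.88 > h_f = 135 mm: the block extends into the web. Split into flange-overhang and web parts.
C_f = 0.85 f'_c (b_f − b_w) h_f = 0.85 × 34.3 × (550 − 275) × 135 = 1082379 N.
Remaining web compression depth: a_w = (T − C_f)/(0.85 f'_c b_w) = (2660000 − 1082379)/(0.85 × 34.3 × 275) = 196.77 mm.
M_n = C_f(d − h_f/2) + (T − C_f)(d − a_w/2) = 1082379 × (845 − 67.5) + 1577621 × (845 − 98.385) = 841.55 + 1177.88 = 2019.43 × 10⁶ N·mm.
M_n = 2019.43 kN·m.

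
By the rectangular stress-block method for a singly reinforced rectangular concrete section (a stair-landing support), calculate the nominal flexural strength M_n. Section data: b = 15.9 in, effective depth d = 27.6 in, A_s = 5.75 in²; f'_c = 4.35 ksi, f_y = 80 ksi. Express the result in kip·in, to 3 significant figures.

M_n ≈ 10900 kip·in

T = A_s f_y = 5.75 × 80 = 460 kips.
a = T/(0.85 f'_c b) = 460/(0.85 × 4.35 × 15.9) = 7.824 in.
M_n = T(d − a/2) = 460 × (27.6 − 3.912) = 10896.5 kip·in.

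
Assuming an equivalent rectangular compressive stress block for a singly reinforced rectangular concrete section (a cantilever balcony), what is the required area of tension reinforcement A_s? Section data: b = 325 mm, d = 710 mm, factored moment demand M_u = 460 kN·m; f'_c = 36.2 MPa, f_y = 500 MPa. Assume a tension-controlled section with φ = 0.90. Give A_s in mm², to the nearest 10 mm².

M_n = M_u/φ = 460/0.90 = 511.111 kN·m.
With M_n = 0.85 f'_c a b (d − a/2), solve the quadratic for a:
a = d − √(d² − 2M_n/(0.85 f'_c b)) = 710 − √(710² − 2 × 511.111×10⁶/(0.85 × 36.2 × 325)) = 76.06 mm.
A_s = 0.85 f'_c a b / f_y = 0.85 × 36.2 × 76.06 × 325 / 500 = 1521.2 mm².

A_s ≈ 1520 mm²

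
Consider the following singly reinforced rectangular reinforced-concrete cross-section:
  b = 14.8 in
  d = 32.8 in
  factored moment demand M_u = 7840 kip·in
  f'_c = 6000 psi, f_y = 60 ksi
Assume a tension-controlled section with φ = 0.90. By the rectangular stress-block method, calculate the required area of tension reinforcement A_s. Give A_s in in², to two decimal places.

M_n = M_u/φ = 7840/0.90 = 8711.11 kip·in.
From M_n = 0.85 f'_c a b (d − a/2):
a = d − √(d² − 2M_n/(0.85 f'_c b)) = 32.8 − √(32.8² − 2 × 8711.11/(0.85 × 6 × 14.8)) = 3.731 in.
A_s = 0.85 f'_c a b / f_y = 0.85 × 6 × 3.731 × 14.8 / 60 = 4.694 in².

A_s ≈ 4.69 in²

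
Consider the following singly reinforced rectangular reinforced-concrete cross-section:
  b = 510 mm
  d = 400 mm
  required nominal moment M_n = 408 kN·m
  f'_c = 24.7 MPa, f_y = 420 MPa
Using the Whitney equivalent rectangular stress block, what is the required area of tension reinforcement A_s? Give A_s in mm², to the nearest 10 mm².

A_s ≈ 2820 mm²

With M_n = 0.85 f'_c a b (d − a/2), solve the quadratic for a:
a = d − √(d² − 2M_n/(0.85 f'_c b)) = 400 − √(400² − 2 × 408×10⁶/(0.85 × 24.7 × 510)) = 110.53 mm.
A_s = 0.85 f'_c a b / f_y = 0.85 × 24.7 × 110.53 × 510 / 420 = 2817.8 mm².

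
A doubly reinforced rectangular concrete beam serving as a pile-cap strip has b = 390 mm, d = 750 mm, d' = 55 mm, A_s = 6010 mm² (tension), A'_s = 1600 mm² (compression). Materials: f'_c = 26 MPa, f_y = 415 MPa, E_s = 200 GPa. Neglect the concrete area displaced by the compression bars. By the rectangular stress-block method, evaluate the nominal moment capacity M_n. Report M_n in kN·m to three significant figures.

M_n ≈ 1640 kN·m

Assume both tension and compression steel yield.
Net tension couple steel: A_s − A'_s = 4410 mm².
a = (A_s − A'_s) f_y / (0.85 f'_c b) = 1830150/(0.85 × 26 × 390) = 212.34 mm.
c = a/β₁ = 212.34/0.85 = 249.81 mm; ε'_s = 0.003(c − d')/c = 0.0023 ≥ f_y/E_s = 0.0021, so compression steel does yield.
M_n = (A_s − A'_s) f_y (d − a/2) + A'_s f_y (d − d') = [1830150 × (750 − 106.17) + 664000 × (750 − 55)] × 10⁻⁶ = 1178.31 + 461.48 = 1639.79 kN·m.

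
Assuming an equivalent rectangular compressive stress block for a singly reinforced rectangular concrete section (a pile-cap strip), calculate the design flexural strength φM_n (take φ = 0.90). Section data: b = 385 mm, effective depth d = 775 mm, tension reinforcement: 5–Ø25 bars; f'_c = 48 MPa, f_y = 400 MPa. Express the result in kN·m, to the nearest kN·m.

φM_n ≈ 657 kN·m

A_s = 5 × 491 = 2455 mm².
T = A_s f_y = 2455 × 400 = 982000 N = 982 kN.
From C = T: a = T/(0.85 f'_c b) = 982000/(0.85 × 48 × 385) = 62.52 mm.
M_n = T(d − a/2) = 982 kN × (775 − 31.26) mm = 730.35 kN·m.
φM_n = 0.90 × 730.35 = 657.32 kN·m.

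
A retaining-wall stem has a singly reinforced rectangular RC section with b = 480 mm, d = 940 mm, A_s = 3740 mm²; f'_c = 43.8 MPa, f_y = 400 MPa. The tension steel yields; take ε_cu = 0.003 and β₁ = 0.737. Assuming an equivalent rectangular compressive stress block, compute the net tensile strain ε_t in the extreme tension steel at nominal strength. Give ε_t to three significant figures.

a = A_s f_y/(0.85 f'_c b) = 83.71 mm.
β₁ = 0.737, so c = a/β₁ = 83.71/0.737 = 113.58 mm.
From the linear strain diagram with ε_cu = 0.003: ε_t = 0.003 (d − c)/c = 0.003 × (940 − 113.58)/113.58 = 0.0218.
Since ε_t ≥ 0.005, the section is tension-controlled.

ε_t ≈ 0.0218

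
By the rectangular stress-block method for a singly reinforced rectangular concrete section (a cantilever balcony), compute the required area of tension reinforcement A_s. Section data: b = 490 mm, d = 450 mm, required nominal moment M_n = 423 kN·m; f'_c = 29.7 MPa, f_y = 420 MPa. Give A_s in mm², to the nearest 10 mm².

A_s ≈ 2470 mm²

With M_n = 0.85 f'_c a b (d − a/2), solve the quadratic for a:
a = d − √(d² − 2M_n/(0.85 f'_c b)) = 450 − √(450² − 2 × 423×10⁶/(0.85 × 29.7 × 490)) = 83.79 mm.
A_s = 0.85 f'_c a b / f_y = 0.85 × 29.7 × 83.79 × 490 / 420 = 2467.8 mm².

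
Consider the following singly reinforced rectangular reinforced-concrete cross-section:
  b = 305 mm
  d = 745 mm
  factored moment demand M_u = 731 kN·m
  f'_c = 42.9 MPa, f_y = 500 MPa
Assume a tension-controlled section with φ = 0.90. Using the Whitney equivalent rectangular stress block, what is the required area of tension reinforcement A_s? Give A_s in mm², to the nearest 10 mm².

A_s ≈ 2350 mm²

M_n = M_u/φ = 731/0.90 = 812.222 kN·m.
With M_n = 0.85 f'_c a b (d − a/2), solve the quadratic for a:
a = d − √(d² − 2M_n/(0.85 f'_c b)) = 745 − √(745² − 2 × 812.222×10⁶/(0.85 × 42.9 × 305)) = 105.50 mm.
A_s = 0.85 f'_c a b / f_y = 0.85 × 42.9 × 105.50 × 305 / 500 = 2346.7 mm².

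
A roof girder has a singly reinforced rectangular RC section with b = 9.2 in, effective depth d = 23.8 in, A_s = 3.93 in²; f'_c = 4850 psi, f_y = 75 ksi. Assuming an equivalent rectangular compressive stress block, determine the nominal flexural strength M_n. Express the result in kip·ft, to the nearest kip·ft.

M_n ≈ 489 kip·ft

T = A_s f_y = 3.93 × 75 = 294.75 kips.
a = T/(0.85 f'_c b) = 294.75/(0.85 × 4.85 × 9.2) = 7.772 in.
M_n = T(d − a/2) = 294.75 × (23.8 − 3.886) = 5869.7 kip·in = 5869.7/12 = 489.14 kip·ft.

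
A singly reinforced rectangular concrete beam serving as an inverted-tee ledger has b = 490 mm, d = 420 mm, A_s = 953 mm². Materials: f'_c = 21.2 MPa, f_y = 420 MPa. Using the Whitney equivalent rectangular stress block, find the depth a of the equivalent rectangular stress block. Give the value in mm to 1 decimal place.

a ≈ 45.3 mm

T = A_s f_y = 953 × 420 = 400260 N = 400.26 kN.
Setting C = 0.85 f'_c a b equal to T: a = 400260/(0.85 × 21.2 × 490) = 45.3 mm.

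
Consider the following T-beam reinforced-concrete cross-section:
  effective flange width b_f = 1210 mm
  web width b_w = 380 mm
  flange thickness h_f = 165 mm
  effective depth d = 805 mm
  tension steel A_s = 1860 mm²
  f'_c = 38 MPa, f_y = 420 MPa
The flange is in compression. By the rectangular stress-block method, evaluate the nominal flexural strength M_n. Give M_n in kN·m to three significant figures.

Tension: T = A_s f_y = 1860 × 420 = 781200 N.
Try a within the flange: a = T/(0.85 f'_c b_f) = 781200/(0.85 × 38 × 1210) = 19.99 mm.
Since a = 19.99 ≤ h_f = 165 mm, the stress block lies entirely in the flange; analyse as a rectangular beam of width b_f.
M_n = T(d − a/2) = 781200 × (805 − 9.995) = 621.06 × 10⁶ N·mm.
M_n = 621.06 kN·m.

M_n ≈ 621 kN·m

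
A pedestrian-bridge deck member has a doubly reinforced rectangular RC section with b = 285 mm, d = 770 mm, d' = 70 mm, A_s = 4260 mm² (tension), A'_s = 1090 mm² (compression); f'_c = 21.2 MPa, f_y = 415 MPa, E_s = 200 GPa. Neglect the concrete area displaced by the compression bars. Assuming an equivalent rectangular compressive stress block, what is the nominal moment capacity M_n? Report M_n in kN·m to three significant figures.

Assume both tension and compression steel yield.
Net tension couple steel: A_s − A'_s = 3170 mm².
a = (A_s − A'_s) f_y / (0.85 f'_c b) = 1315550/(0.85 × 21.2 × 285) = 256.16 mm.
c = a/β₁ = 256.16/0.85 = 301.36 mm; ε'_s = 0.003(c − d')/c = 0.0023 ≥ f_y/E_s = 0.0021, so compression steel does yield.
M_n = (A_s − A'_s) f_y (d − a/2) + A'_s f_y (d − d') = [1315550 × (770 − 128.08) + 452350 × (770 − 70)] × 10⁻⁶ = 844.48 + 316.65 = 1161.13 kN·m.

M_n ≈ 1160 kN·m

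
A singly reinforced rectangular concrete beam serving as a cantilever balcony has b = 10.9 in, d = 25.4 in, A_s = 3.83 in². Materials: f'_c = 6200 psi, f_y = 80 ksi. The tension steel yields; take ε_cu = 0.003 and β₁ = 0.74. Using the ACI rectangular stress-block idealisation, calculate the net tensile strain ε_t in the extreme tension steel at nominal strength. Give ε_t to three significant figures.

ε_t ≈ 0.00757

a = A_s f_y/(0.85 f'_c b) = 5.334 in.
β₁ = 0.74, so c = a/β₁ = 5.334/0.74 = 7.208 in.
From the linear strain diagram with ε_cu = 0.003: ε_t = 0.003 (d − c)/c = 0.003 × (25.4 − 7.208)/7.208 = 0.00757.
Since ε_t ≥ 0.005, the section is tension-controlled.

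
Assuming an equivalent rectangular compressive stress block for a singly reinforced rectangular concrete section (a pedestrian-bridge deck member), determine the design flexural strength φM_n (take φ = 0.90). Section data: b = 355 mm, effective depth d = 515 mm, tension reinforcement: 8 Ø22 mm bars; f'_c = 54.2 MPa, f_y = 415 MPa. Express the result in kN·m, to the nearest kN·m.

A_s = 8 × 380 = 3040 mm².
T = A_s f_y = 3040 × 415 = 1261600 N = 1261.6 kN.
From C = T: a = T/(0.85 f'_c b) = 1261600/(0.85 × 54.2 × 355) = 77.14 mm.
M_n = T(d − a/2) = 1261.6 kN × (515 − 38.57) mm = 601.06 kN·m.
φM_n = 0.90 × 601.06 = 540.95 kN·m.

φM_n ≈ 541 kN·m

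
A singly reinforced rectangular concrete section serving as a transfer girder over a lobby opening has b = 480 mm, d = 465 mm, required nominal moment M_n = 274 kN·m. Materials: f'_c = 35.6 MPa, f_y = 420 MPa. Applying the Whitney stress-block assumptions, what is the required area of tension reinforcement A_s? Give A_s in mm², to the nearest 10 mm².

A_s ≈ 1470 mm²

With M_n = 0.85 f'_c a b (d − a/2), solve the quadratic for a:
a = d − √(d² − 2M_n/(0.85 f'_c b)) = 465 − √(465² − 2 × 274×10⁶/(0.85 × 35.6 × 480)) = 42.51 mm.
A_s = 0.85 f'_c a b / f_y = 0.85 × 35.6 × 42.51 × 480 / 420 = 1470.1 mm².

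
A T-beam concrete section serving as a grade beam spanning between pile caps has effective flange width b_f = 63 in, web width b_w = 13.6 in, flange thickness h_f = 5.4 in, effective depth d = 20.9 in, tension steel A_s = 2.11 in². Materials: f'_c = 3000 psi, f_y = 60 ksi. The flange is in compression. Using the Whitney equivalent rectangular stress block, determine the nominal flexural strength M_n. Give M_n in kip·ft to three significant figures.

Tension: T = A_s f_y = 2.11 × 60 = 126.6 kips.
Try a within the flange: a = T/(0.85 f'_c b_f) = 126.6/(0.85 × 3 × 63) = 0.788 in.
Since a = 0.788 ≤ h_f = 5.4 in, the stress block lies entirely in the flange; analyse as a rectangular beam of width b_f.
M_n = T(d − a/2) = 126.6 × (20.9 − 0.394) = 2596.1 kip·in.
M_n = 2596.1/12 = 216.34 kip·ft.

M_n ≈ 216 kip·ft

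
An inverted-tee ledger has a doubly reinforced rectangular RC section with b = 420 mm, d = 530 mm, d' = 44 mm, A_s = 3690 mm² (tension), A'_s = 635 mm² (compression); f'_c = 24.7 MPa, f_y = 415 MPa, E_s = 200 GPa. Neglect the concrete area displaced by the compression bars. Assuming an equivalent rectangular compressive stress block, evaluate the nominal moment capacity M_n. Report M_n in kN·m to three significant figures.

Assume both tension and compression steel yield.
Net tension couple steel: A_s − A'_s = 3055 mm².
a = (A_s − A'_s) f_y / (0.85 f'_c b) = 1267825/(0.85 × 24.7 × 420) = 143.78 mm.
c = a/β₁ = 143.78/0.85 = 169.15 mm; ε'_s = 0.003(c − d')/c = 0.0022 ≥ f_y/E_s = 0.0021, so compression steel does yield.
M_n = (A_s − A'_s) f_y (d − a/2) + A'_s f_y (d − d') = [1267825 × (530 − 71.89) + 263525 × (530 − 44)] × 10⁻⁶ = 580.80 + 128.07 = 708.87 kN·m.

M_n ≈ 709 kN·m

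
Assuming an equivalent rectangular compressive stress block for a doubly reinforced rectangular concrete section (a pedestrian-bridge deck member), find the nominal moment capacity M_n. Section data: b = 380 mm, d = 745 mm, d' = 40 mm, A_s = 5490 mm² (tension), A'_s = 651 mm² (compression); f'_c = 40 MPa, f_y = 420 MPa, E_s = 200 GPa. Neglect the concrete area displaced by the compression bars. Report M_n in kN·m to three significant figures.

Assume both tension and compression steel yield.
Net tension couple steel: A_s − A'_s = 4839 mm².
a = (A_s − A'_s) f_y / (0.85 f'_c b) = 2032380/(0.85 × 40 × 380) = 157.30 mm.
c = a/β₁ = 157.30/0.764 = 205.89 mm; ε'_s = 0.003(c − d')/c = 0.0024 ≥ f_y/E_s = 0.0021, so compression steel does yield.
M_n = (A_s − A'_s) f_y (d − a/2) + A'_s f_y (d − d') = [2032380 × (745 − 78.65) + 273420 × (745 − 40)] × 10⁻⁶ = 1354.28 + 192.76 = 1547.04 kN·m.

M_n ≈ 1550 kN·m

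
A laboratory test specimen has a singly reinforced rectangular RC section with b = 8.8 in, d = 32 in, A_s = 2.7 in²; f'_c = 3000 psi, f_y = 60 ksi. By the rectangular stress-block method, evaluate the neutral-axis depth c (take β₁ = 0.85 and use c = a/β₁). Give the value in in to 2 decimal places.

T = A_s f_y = 2.7 × 60 = 162 kips.
a = T/(0.85 f'_c b) = 162/(0.85 × 3 × 8.8) = 7.2193 in.
With β₁ = 0.85, c = a/β₁ = 7.2193/0.85 = 8.49 in.

c ≈ 8.49 in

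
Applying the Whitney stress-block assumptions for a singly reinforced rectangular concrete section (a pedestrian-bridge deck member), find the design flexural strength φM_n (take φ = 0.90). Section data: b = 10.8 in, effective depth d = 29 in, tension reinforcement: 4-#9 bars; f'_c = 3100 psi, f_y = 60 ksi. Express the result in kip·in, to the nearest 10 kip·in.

A_s = 4 × 1 = 4 in².
T = A_s f_y = 4 × 60 = 240 kips.
a = T/(0.85 f'_c b) = 240/(0.85 × 3.1 × 10.8) = 8.433 in.
M_n = T(d − a/2) = 240 × (29 − 4.2165) = 5948.0 kip·in.
φM_n = 0.90 × 5948.0 = 5353.2 kip·in.

φM_n ≈ 5350 kip·in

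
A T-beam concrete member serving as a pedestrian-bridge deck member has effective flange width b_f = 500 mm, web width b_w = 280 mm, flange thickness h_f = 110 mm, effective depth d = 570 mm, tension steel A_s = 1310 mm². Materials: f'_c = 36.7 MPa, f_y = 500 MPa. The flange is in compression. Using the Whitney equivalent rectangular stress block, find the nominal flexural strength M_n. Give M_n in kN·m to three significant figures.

M_n ≈ 360 kN·m

Tension: T = A_s f_y = 1310 × 500 = 655000 N.
Try a within the flange: a = T/(0.85 f'_c b_f) = 655000/(0.85 × 36.7 × 500) = 41.99 mm.
Since a = 41.99 ≤ h_f = 110 mm, the stress block lies entirely in the flange; analyse as a rectangular beam of width b_f.
M_n = T(d − a/2) = 655000 × (570 − 20.995) = 359.60 × 10⁶ N·mm.
M_n = 359.60 kN·m.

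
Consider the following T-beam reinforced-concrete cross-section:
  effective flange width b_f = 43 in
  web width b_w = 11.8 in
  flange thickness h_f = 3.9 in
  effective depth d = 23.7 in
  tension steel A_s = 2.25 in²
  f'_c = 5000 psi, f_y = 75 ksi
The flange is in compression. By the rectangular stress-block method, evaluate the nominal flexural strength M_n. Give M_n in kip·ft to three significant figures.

Tension: T = A_s f_y = 2.25 × 75 = 168.75 kips.
Try a within the flange: a = T/(0.85 f'_c b_f) = 168.75/(0.85 × 5 × 43) = 0.923 in.
Since a = 0.923 ≤ h_f = 3.9 in, the stress block lies entirely in the flange; analyse as a rectangular beam of width b_f.
M_n = T(d − a/2) = 168.75 × (23.7 − 0.4615) = 3921.5 kip·in.
M_n = 3921.5/12 = 326.79 kip·ft.

M_n ≈ 327 kip·ft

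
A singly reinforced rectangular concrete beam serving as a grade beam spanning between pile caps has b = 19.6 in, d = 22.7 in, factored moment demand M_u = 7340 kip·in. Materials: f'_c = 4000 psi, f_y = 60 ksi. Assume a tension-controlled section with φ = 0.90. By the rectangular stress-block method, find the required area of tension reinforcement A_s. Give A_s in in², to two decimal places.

A_s ≈ 6.94 in²

M_n = M_u/φ = 7340/0.90 = 8155.56 kip·in.
From M_n = 0.85 f'_c a b (d − a/2):
a = d − √(d² − 2M_n/(0.85 f'_c b)) = 22.7 − √(22.7² − 2 × 8155.56/(0.85 × 4 × 19.6)) = 6.252 in.
A_s = 0.85 f'_c a b / f_y = 0.85 × 4 × 6.252 × 19.6 / 60 = 6.944 in².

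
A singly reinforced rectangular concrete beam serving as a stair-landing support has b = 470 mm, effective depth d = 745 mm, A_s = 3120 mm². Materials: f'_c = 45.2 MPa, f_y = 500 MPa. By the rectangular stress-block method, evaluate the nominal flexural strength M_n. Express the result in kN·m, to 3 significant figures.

M_n ≈ 1090 kN·m

T = A_s f_y = 3120 × 500 = 1560000 N = 1560 kN.
From C = T: a = T/(0.85 f'_c b) = 1560000/(0.85 × 45.2 × 470) = 86.39 mm.
M_n = T(d − a/2) = 1560 kN × (745 − 43.195) mm = 1094.82 kN·m.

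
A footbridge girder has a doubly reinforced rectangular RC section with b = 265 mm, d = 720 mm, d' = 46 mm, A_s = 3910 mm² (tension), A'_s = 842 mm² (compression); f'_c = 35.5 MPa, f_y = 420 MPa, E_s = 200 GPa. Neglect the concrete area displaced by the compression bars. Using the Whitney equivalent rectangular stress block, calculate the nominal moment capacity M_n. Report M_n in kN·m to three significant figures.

Assume both tension and compression steel yield.
Net tension couple steel: A_s − A'_s = 3068 mm².
a = (A_s − A'_s) f_y / (0.85 f'_c b) = 1288560/(0.85 × 35.5 × 265) = 161.14 mm.
c = a/β₁ = 161.14/0.796 = 202.44 mm; ε'_s = 0.003(c − d')/c = 0.0023 ≥ f_y/E_s = 0.0021, so compression steel does yield.
M_n = (A_s − A'_s) f_y (d − a/2) + A'_s f_y (d − d') = [1288560 × (720 − 80.57) + 353640 × (720 − 46)] × 10⁻⁶ = 823.94 + 238.35 = 1062.29 kN·m.

M_n ≈ 1060 kN·m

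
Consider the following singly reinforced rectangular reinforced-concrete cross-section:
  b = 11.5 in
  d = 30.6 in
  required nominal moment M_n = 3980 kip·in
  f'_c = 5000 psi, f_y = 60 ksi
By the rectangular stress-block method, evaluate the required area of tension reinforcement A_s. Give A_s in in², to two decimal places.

From M_n = 0.85 f'_c a b (d − a/2):
a = d − √(d² − 2M_n/(0.85 f'_c b)) = 30.6 − √(30.6² − 2 × 3980/(0.85 × 5 × 11.5)) = 2.788 in.
A_s = 0.85 f'_c a b / f_y = 0.85 × 5 × 2.788 × 11.5 / 60 = 2.271 in².

A_s ≈ 2.27 in²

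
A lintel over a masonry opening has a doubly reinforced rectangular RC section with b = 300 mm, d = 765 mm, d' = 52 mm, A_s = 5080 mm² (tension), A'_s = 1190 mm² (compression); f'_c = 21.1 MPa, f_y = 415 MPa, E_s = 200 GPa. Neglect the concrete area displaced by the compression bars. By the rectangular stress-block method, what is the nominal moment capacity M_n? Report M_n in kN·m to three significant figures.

M_n ≈ 1340 kN·m

Assume both tension and compression steel yield.
Net tension couple steel: A_s − A'_s = 3890 mm².
a = (A_s − A'_s) f_y / (0.85 f'_c b) = 1614350/(0.85 × 21.1 × 300) = 300.04 mm.
c = a/β₁ = 300.04/0.85 = 352.99 mm; ε'_s = 0.003(c − d')/c = 0.0026 ≥ f_y/E_s = 0.0021, so compression steel does yield.
M_n = (A_s − A'_s) f_y (d − a/2) + A'_s f_y (d − d') = [1614350 × (765 − 150.02) + 493850 × (765 − 52)] × 10⁻⁶ = 992.79 + 352.12 = 1344.91 kN·m.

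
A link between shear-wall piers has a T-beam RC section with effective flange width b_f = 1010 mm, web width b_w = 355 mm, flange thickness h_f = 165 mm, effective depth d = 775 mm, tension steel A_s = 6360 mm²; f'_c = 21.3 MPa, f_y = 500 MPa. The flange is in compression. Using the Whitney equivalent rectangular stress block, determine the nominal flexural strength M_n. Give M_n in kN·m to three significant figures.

Tension: T = A_s f_y = 6360 × 500 = 3180000 N.
Try a within the flange: a = T/(0.85 f'_c b_f) = 3180000/(0.85 × 21.3 × 1010) = 173.90 mm.
a = 173.90 > h_f = 165 mm: the block extends into the web. Split into flange-overhang and web parts.
C_f = 0.85 f'_c (b_f − b_w) h_f = 0.85 × 21.3 × (1010 − 355) × 165 = 1956698 N.
Remaining web compression depth: a_w = (T − C_f)/(0.85 f'_c b_w) = (3180000 − 1956698)/(0.85 × 21.3 × 355) = 190.33 mm.
M_n = C_f(d − h_f/2) + (T − C_f)(d − a_w/2) = 1956698 × (775 − 82.5) + 1223302 × (775 − 95.165) = 1355.01 + 831.64 = 2186.65 × 10⁶ N·mm.
M_n = 2186.65 kN·m.

M_n ≈ 2190 kN·m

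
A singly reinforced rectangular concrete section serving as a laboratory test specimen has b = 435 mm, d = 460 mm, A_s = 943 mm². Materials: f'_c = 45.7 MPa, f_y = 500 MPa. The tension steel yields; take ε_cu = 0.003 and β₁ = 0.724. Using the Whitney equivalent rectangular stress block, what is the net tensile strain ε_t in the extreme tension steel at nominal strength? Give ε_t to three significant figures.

ε_t ≈ 0.0328

a = A_s f_y/(0.85 f'_c b) = 27.90 mm.
β₁ = 0.724, so c = a/β₁ = 27.90/0.724 = 38.54 mm.
From the linear strain diagram with ε_cu = 0.003: ε_t = 0.003 (d − c)/c = 0.003 × (460 − 38.54)/38.54 = 0.0328.
Since ε_t ≥ 0.005, the section is tension-controlled.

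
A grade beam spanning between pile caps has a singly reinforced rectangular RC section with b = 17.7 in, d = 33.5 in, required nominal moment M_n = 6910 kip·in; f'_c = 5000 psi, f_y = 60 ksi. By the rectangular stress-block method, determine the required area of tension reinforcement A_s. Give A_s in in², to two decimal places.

A_s ≈ 3.59 in²

From M_n = 0.85 f'_c a b (d − a/2):
a = d − √(d² − 2M_n/(0.85 f'_c b)) = 33.5 − √(33.5² − 2 × 6910/(0.85 × 5 × 17.7)) = 2.864 in.
A_s = 0.85 f'_c a b / f_y = 0.85 × 5 × 2.864 × 17.7 / 60 = 3.591 in².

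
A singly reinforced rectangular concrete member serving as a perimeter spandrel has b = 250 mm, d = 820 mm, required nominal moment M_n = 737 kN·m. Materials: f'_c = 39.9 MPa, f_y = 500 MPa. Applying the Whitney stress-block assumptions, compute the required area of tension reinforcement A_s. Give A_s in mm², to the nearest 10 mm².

With M_n = 0.85 f'_c a b (d − a/2), solve the quadratic for a:
a = d − √(d² − 2M_n/(0.85 f'_c b)) = 820 − √(820² − 2 × 737×10⁶/(0.85 × 39.9 × 250)) = 113.92 mm.
A_s = 0.85 f'_c a b / f_y = 0.85 × 39.9 × 113.92 × 250 / 500 = 1931.8 mm².

A_s ≈ 1930 mm²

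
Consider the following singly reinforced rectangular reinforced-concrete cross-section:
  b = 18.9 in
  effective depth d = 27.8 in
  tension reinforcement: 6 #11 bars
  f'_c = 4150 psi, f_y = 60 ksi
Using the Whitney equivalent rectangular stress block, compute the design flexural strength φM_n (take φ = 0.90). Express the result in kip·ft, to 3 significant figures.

φM_n ≈ 994 kip·ft

A_s = 6 × 1.56 = 9.36 in².
T = A_s f_y = 9.36 × 60 = 561.6 kips.
a = T/(0.85 f'_c b) = 561.6/(0.85 × 4.15 × 18.9) = 8.424 in.
M_n = T(d − a/2) = 561.6 × (27.8 − 4.212) = 13247.0 kip·in = 13247.0/12 = 1103.92 kip·ft.
φM_n = 0.90 × 1103.92 = 993.53 kip·ft.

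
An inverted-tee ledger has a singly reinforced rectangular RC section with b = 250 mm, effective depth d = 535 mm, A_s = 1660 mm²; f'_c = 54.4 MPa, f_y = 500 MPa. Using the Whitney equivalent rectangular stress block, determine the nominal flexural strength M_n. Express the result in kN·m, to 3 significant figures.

M_n ≈ 414 kN·m

T = A_s f_y = 1660 × 500 = 830000 N = 830 kN.
From C = T: a = T/(0.85 f'_c b) = 830000/(0.85 × 54.4 × 250) = 71.80 mm.
M_n = T(d − a/2) = 830 kN × (535 − 35.9) mm = 414.25 kN·m.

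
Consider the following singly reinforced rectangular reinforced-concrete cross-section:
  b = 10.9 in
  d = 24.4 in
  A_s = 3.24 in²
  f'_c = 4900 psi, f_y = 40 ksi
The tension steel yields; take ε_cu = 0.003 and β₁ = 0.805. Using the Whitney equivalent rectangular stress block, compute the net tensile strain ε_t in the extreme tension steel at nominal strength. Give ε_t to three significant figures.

ε_t ≈ 0.0176

a = A_s f_y/(0.85 f'_c b) = 2.855 in.
β₁ = 0.805, so c = a/β₁ = 2.855/0.805 = 3.547 in.
From the linear strain diagram with ε_cu = 0.003: ε_t = 0.003 (d − c)/c = 0.003 × (24.4 − 3.547)/3.547 = 0.0176.
Since ε_t ≥ 0.005, the section is tension-controlled.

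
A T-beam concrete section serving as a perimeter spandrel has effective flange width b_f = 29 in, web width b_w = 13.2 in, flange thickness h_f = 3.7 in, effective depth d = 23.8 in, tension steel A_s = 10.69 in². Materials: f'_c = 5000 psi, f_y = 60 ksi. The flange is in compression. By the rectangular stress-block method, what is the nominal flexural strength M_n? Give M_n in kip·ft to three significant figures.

M_n ≈ 1120 kip·ft

Tension: T = A_s f_y = 10.69 × 60 = 641.4 kips.
Try a within the flange: a = T/(0.85 f'_c b_f) = 641.4/(0.85 × 5 × 29) = 5.204 in.
a = 5.204 > h_f = 3.7 in: the block extends into the web. Split into flange-overhang and web parts.
C_f = 0.85 f'_c (b_f − b_w) h_f = 0.85 × 5 × (29 − 13.2) × 3.7 = 248.5 kips.
Remaining web compression depth: a_w = (T − C_f)/(0.85 f'_c b_w) = (641.4 − 248.5)/(0.85 × 5 × 13.2) = 7.004 in.
M_n = C_f(d − h_f/2) + (T − C_f)(d − a_w/2) = 248.5 × (23.8 − 1.85) + 392.9 × (23.8 − 3.502) = 5454.6 + 7975.1 = 13429.7 kip·in.
M_n = 13429.7/12 = 1119.14 kip·ft.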